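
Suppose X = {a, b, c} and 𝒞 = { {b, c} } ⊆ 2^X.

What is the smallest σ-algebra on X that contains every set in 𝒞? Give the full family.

|σ(𝒞)| = 4.  σ(𝒞) = { {}, {a}, {b, c}, X }

Trace:
Start: 𝒞 ∪ {∅, X} = { {}, {b, c}, X }.
Pass 1 (1 new):
  {a}  = X∖{b, c}
  |family| = 4
Pass 2: no new sets; the family is a σ-algebra.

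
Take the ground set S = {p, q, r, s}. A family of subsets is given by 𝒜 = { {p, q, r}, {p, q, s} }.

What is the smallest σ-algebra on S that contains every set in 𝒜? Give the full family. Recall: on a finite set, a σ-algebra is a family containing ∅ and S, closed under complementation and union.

Answer: σ(𝒜) = { ∅, {r}, {s}, {p, q}, {r, s}, {p, q, r}, {p, q, s}, S }

Derivation:
Initial family (4 sets): { ∅, {p, q, r}, {p, q, s}, S }.
Round 1: 2 new —
  {r}  = {p, q, s}ᶜ
  {s}  = {p, q, r}ᶜ
  [6 total]
Round 2. New:
  {r, s}  = {r} ∪ {s}
  [7 total]
Round 3 (1 new):
  {p, q}  = {r, s}ᶜ
  [8 total]
After Round 4 the family is unchanged; done.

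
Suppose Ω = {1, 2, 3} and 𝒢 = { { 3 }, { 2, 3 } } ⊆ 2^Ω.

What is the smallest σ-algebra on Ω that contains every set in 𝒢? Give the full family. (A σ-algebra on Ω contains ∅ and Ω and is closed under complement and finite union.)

|σ(𝒢)| = 8.  σ(𝒢) = { {}, { 1 }, { 2 }, { 3 }, { 1, 2 }, { 1, 3 }, { 2, 3 }, Ω }

Working:
Initial family (4 sets): { {}, { 3 }, { 2, 3 }, Ω }.
Round 1 adds 2:
  { 1 }  = Ω∖{ 2, 3 }
  { 1, 2 }  = Ω∖{ 3 }
  |family| = 6
Round 2. New:
  { 1, 3 }  = { 3 } ∪ { 1 }
  |family| = 7
Round 3 adds 1:
  { 2 }  = Ω∖{ 1, 3 }
  |family| = 8
Round 4: closed — nothing new.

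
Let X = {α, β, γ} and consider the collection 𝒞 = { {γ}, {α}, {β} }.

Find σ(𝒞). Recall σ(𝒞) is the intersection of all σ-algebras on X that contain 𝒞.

Seed the family with 𝒞 together with ∅ and X: { {}, {α}, {β}, {γ}, X }.
Round 1 adds 3:
  {α,β}  = complement {γ}
  {α,γ}  = complement {β}
  {β,γ}  = complement {α}
  (now 8)
Round 2: stable.

|σ(𝒞)| = 8.  σ(𝒞) = { {}, {α}, {β}, {γ}, {α,β}, {α,γ}, {β,γ}, X }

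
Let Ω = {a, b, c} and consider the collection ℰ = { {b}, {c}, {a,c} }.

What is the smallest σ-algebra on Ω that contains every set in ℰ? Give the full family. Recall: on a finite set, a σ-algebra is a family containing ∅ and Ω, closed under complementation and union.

|σ(ℰ)| = 8.  σ(ℰ) = { {}, {a}, {b}, {c}, {a,b}, {a,c}, {b,c}, Ω }

Check:
Start: ℰ ∪ {∅, Ω} = { {}, {b}, {c}, {a,c}, Ω }.
Iteration 1: 2 new —
  {a,b}  = complement {c}
  {b,c}  = {c} ∪ {b}
  — 7 sets.
Iteration 2. New:
  {a}  = complement {b,c}
  — 8 sets.
Iteration 3: already closed under ᶜ and ∪.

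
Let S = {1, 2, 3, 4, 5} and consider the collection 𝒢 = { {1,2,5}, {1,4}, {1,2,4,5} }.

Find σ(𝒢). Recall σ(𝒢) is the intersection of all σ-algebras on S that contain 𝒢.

Take S₀ = 𝒢 ∪ {∅, S} = { {}, {1,4}, {1,2,5}, {1,2,4,5}, S }.
Pass 1: +3 →
  {3}  = complement {1,2,4,5}
  {3,4}  = complement {1,2,5}
  {2,3,5}  = complement {1,4}
  [8 total]
Pass 2 (3 new):
  {1,3,4}  = {3} ∪ {1,4}
  {1,2,3,5}  = {3} ∪ {1,2,5}
  {2,3,4,5}  = {3,4} ∪ {2,3,5}
  [11 total]
Pass 3: 3 new —
  {1}  = complement {2,3,4,5}
  {4}  = complement {1,2,3,5}
  {2,5}  = complement {1,3,4}
  [14 total]
Pass 4 adds 2:
  {1,3}  = {3} ∪ {1}
  {2,4,5}  = {2,5} ∪ {4}
  [16 total]
After Pass 5 the family is unchanged; done.

σ(𝒢) = { {}, {1}, {3}, {4}, {1,3}, {1,4}, {2,5}, {3,4}, {1,2,5}, {1,3,4}, {2,3,5}, {2,4,5}, {1,2,3,5}, {1,2,4,5}, {2,3,4,5}, S }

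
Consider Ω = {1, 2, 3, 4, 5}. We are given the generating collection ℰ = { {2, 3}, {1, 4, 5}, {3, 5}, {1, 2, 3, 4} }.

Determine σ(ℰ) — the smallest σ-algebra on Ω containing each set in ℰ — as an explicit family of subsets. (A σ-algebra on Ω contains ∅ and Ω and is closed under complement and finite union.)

σ(ℰ) = { {}, {2}, {3}, {5}, {1, 4}, {2, 3}, {2, 5}, {3, 5}, {1, 2, 4}, {1, 3, 4}, {1, 4, 5}, {2, 3, 5}, {1, 2, 3, 4}, {1, 2, 4, 5}, {1, 3, 4, 5}, Ω }

Derivation:
Seed the family with ℰ together with ∅ and Ω: { {}, {2, 3}, {3, 5}, {1, 4, 5}, {1, 2, 3, 4}, Ω }.
Round 1. New:
  {5}  = complement {1, 2, 3, 4}
  {1, 2, 4}  = complement {3, 5}
  {2, 3, 5}  = {2, 3} ∪ {3, 5}
  {1, 3, 4, 5}  = {1, 4, 5} ∪ {3, 5}
  (now 10)
Round 2: 3 new —
  {2}  = complement {1, 3, 4, 5}
  {1, 4}  = complement {2, 3, 5}
  {1, 2, 4, 5}  = {1, 4, 5} ∪ {1, 2, 4}
  (now 13)
Round 3 adds 2:
  {3}  = complement {1, 2, 4, 5}
  {2, 5}  = {2} ∪ {5}
  (now 15)
Round 4: +1 →
  {1, 3, 4}  = complement {2, 5}
  (now 16)
After Round 5 the family is unchanged; done.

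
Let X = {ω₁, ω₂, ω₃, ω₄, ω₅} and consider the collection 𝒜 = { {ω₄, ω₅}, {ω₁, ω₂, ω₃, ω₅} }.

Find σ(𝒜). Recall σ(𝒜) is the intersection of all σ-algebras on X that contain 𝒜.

Begin from { {}, {ω₄, ω₅}, {ω₁, ω₂, ω₃, ω₅}, X } (that is, 𝒜 plus ∅ and X).
Round 1 (2 new):
  {ω₄}  = ᶜ of {ω₁, ω₂, ω₃, ω₅}
  {ω₁, ω₂, ω₃}  = ᶜ of {ω₄, ω₅}
  — 6 sets.
Round 2: +1 →
  {ω₁, ω₂, ω₃, ω₄}  = {ω₁, ω₂, ω₃} ∪ {ω₄}
  — 7 sets.
Round 3: 1 new —
  {ω₅}  = ᶜ of {ω₁, ω₂, ω₃, ω₄}
  — 8 sets.
Round 4 adds nothing — fixpoint reached.

Hence σ(𝒜) has 8 members: { {}, {ω₄}, {ω₅}, {ω₄, ω₅}, {ω₁, ω₂, ω₃}, {ω₁, ω₂, ω₃, ω₄}, {ω₁, ω₂, ω₃, ω₅}, X }.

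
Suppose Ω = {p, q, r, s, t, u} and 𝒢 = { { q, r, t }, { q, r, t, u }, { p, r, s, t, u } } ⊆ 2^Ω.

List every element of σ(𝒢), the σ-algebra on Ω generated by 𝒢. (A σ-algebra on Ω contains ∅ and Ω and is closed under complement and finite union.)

Seed the family with 𝒢 together with ∅ and Ω: { ∅, { q, r, t }, { q, r, t, u }, { p, r, s, t, u }, Ω }.
Iteration 1 adds 3:
  { q }  = Ω∖{ p, r, s, t, u }
  { p, s }  = Ω∖{ q, r, t, u }
  { p, s, u }  = Ω∖{ q, r, t }
  — 8 sets.
Iteration 2 adds 3:
  { p, q, s }  = { q } ∪ { p, s }
  { p, q, s, u }  = { q } ∪ { p, s, u }
  { p, q, r, s, t }  = { q, r, t } ∪ { p, s }
  — 11 sets.
Iteration 3 (3 new):
  { u }  = Ω∖{ p, q, r, s, t }
  { r, t }  = Ω∖{ p, q, s, u }
  { r, t, u }  = Ω∖{ p, q, s }
  — 14 sets.
Iteration 4: +2 →
  { q, u }  = { q } ∪ { u }
  { p, r, s, t }  = { p, s } ∪ { r, t }
  — 16 sets.
Iteration 5: stable.

Hence σ(𝒢) has 16 members: { ∅, { q }, { u }, { p, s }, { q, u }, { r, t }, { p, q, s }, { p, s, u }, { q, r, t }, { r, t, u }, { p, q, s, u }, { p, r, s, t }, { q, r, t, u }, { p, q, r, s, t }, { p, r, s, t, u }, Ω }.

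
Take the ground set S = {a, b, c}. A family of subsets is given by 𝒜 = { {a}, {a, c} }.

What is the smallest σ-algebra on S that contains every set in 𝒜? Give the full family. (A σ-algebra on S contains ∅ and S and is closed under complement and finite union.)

|σ(𝒜)| = 8.  σ(𝒜) = { {}, {a}, {b}, {c}, {a, b}, {a, c}, {b, c}, S }

Derivation:
Take S₀ = 𝒜 ∪ {∅, S} = { {}, {a}, {a, c}, S }.
Pass 1: 2 new —
  {b}  = complement {a, c}
  {b, c}  = complement {a}
  [6 total]
Pass 2: +1 →
  {a, b}  = {b} ∪ {a}
  [7 total]
Pass 3: 1 new —
  {c}  = complement {a, b}
  [8 total]
Pass 4: stable.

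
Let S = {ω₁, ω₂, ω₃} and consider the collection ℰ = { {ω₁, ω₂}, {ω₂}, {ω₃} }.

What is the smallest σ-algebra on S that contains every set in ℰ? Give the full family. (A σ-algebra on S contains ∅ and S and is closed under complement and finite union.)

Start: ℰ ∪ {∅, S} = { {}, {ω₂}, {ω₃}, {ω₁, ω₂}, S }.
Pass 1: +2 →
  {ω₁, ω₃}  = S∖{ω₂}
  {ω₂, ω₃}  = {ω₃} ∪ {ω₂}
Pass 2 (1 new):
  {ω₁}  = S∖{ω₂, ω₃}
Pass 3: stable.

Therefore σ(ℰ) = { {}, {ω₁}, {ω₂}, {ω₃}, {ω₁, ω₂}, {ω₁, ω₃}, {ω₂, ω₃}, S } (|σ(ℰ)| = 8).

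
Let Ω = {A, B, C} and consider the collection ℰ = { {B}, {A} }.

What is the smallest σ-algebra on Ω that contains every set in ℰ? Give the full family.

Take S₀ = ℰ ∪ {∅, Ω} = { ∅, {A}, {B}, Ω }.
Step 1: +3 →
  {A,B}  = {B} ∪ {A}
  {A,C}  = complement {B}
  {B,C}  = complement {A}
  [7 total]
Step 2 (1 new):
  {C}  = complement {A,B}
  [8 total]
Step 3: closed — nothing new.

|σ(ℰ)| = 8.  σ(ℰ) = { ∅, {A}, {B}, {C}, {A,B}, {A,C}, {B,C}, Ω }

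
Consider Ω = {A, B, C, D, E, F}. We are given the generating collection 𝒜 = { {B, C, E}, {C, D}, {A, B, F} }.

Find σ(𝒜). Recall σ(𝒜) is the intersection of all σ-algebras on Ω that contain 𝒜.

σ(𝒜) = { ∅, {B}, {C}, {D}, {E}, {A, F}, {B, C}, {B, D}, {B, E}, {C, D}, {C, E}, {D, E}, {A, B, F}, {A, C, F}, {A, D, F}, {A, E, F}, {B, C, D}, {B, C, E}, {B, D, E}, {C, D, E}, {A, B, C, F}, {A, B, D, F}, {A, B, E, F}, {A, C, D, F}, {A, C, E, F}, {A, D, E, F}, {B, C, D, E}, {A, B, C, D, F}, {A, B, C, E, F}, {A, B, D, E, F}, {A, C, D, E, F}, Ω }

Working:
Start: 𝒜 ∪ {∅, Ω} = { ∅, {C, D}, {A, B, F}, {B, C, E}, Ω }.
Round 1: +6 →
  {A, D, F}  = ᶜ of {B, C, E}
  {C, D, E}  = ᶜ of {A, B, F}
  {A, B, E, F}  = ᶜ of {C, D}
  {B, C, D, E}  = {C, D} ∪ {B, C, E}
  {A, B, C, D, F}  = {C, D} ∪ {A, B, F}
  {A, B, C, E, F}  = {B, C, E} ∪ {A, B, F}
  [11 total]
Round 2: 7 new —
  {D}  = ᶜ of {A, B, C, E, F}
  {E}  = ᶜ of {A, B, C, D, F}
  {A, F}  = ᶜ of {B, C, D, E}
  {A, B, D, F}  = {A, D, F} ∪ {A, B, F}
  {A, C, D, F}  = {C, D} ∪ {A, D, F}
  {A, B, D, E, F}  = {A, D, F} ∪ {A, B, E, F}
  {A, C, D, E, F}  = {C, D, E} ∪ {A, D, F}
  [18 total]
Round 3. New:
  {B}  = ᶜ of {A, C, D, E, F}
  {C}  = ᶜ of {A, B, D, E, F}
  {B, E}  = ᶜ of {A, C, D, F}
  {C, E}  = ᶜ of {A, B, D, F}
  {D, E}  = {D} ∪ {E}
  {A, E, F}  = {A, F} ∪ {E}
  {A, D, E, F}  = {A, D, F} ∪ {E}
  [25 total]
Round 4. New:
  {B, C}  = ᶜ of {A, D, E, F}
  {B, D}  = {B} ∪ {D}
  {A, C, F}  = {A, F} ∪ {C}
  {B, C, D}  = ᶜ of {A, E, F}
  {B, D, E}  = {B, E} ∪ {D, E}
  {A, B, C, F}  = ᶜ of {D, E}
  {A, C, E, F}  = {A, F} ∪ {C, E}
  [32 total]
Round 5: closed — nothing new.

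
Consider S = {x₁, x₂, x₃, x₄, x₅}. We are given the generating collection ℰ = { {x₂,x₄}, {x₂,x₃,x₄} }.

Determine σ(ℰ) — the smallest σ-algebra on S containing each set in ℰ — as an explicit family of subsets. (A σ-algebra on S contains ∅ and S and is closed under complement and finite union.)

Seed the family with ℰ together with ∅ and S: { ∅, {x₂,x₄}, {x₂,x₃,x₄}, S }.
Pass 1 (2 new):
  {x₁,x₅}  = complement {x₂,x₃,x₄}
  {x₁,x₃,x₅}  = complement {x₂,x₄}
  — 6 sets.
Pass 2. New:
  {x₁,x₂,x₄,x₅}  = {x₁,x₅} ∪ {x₂,x₄}
  — 7 sets.
Pass 3 adds 1:
  {x₃}  = complement {x₁,x₂,x₄,x₅}
  — 8 sets.
Pass 4: closed — nothing new.

σ(ℰ) = { ∅, {x₃}, {x₁,x₅}, {x₂,x₄}, {x₁,x₃,x₅}, {x₂,x₃,x₄}, {x₁,x₂,x₄,x₅}, S }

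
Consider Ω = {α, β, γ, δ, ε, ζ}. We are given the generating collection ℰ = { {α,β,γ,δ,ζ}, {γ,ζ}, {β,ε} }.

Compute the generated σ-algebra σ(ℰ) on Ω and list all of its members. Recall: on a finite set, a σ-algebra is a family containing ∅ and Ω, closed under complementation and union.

|σ(ℰ)| = 16.  σ(ℰ) = { {}, {β}, {ε}, {α,δ}, {β,ε}, {γ,ζ}, {α,β,δ}, {α,δ,ε}, {β,γ,ζ}, {γ,ε,ζ}, {α,β,δ,ε}, {α,γ,δ,ζ}, {β,γ,ε,ζ}, {α,β,γ,δ,ζ}, {α,γ,δ,ε,ζ}, Ω }

Trace:
Initial family (5 sets): { {}, {β,ε}, {γ,ζ}, {α,β,γ,δ,ζ}, Ω }.
Step 1 adds 4:
  {ε}  = Ω∖{α,β,γ,δ,ζ}
  {α,β,δ,ε}  = Ω∖{γ,ζ}
  {α,γ,δ,ζ}  = Ω∖{β,ε}
  {β,γ,ε,ζ}  = {β,ε} ∪ {γ,ζ}
  |family| = 9
Step 2 adds 3:
  {α,δ}  = Ω∖{β,γ,ε,ζ}
  {γ,ε,ζ}  = {ε} ∪ {γ,ζ}
  {α,γ,δ,ε,ζ}  = {ε} ∪ {α,γ,δ,ζ}
  |family| = 12
Step 3 (3 new):
  {β}  = Ω∖{α,γ,δ,ε,ζ}
  {α,β,δ}  = Ω∖{γ,ε,ζ}
  {α,δ,ε}  = {α,δ} ∪ {ε}
  |family| = 15
Step 4 adds 1:
  {β,γ,ζ}  = Ω∖{α,δ,ε}
  |family| = 16
Step 5: no new sets; the family is a σ-algebra.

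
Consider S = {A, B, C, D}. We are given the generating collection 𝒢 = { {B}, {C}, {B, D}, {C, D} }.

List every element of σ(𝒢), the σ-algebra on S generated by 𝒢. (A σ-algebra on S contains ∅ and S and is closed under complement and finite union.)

Seed the family with 𝒢 together with ∅ and S: { {}, {B}, {C}, {B, D}, {C, D}, S }.
Iteration 1 adds 6:
  {A, B}  = S∖{C, D}
  {A, C}  = S∖{B, D}
  {B, C}  = {C} ∪ {B}
  {A, B, D}  = S∖{C}
  {A, C, D}  = S∖{B}
  {B, C, D}  = {C} ∪ {B, D}
Iteration 2: +3 →
  {A}  = S∖{B, C, D}
  {A, D}  = S∖{B, C}
  {A, B, C}  = {A, B} ∪ {C}
Iteration 3: 1 new —
  {D}  = S∖{A, B, C}
Iteration 4: closed — nothing new.

Hence σ(𝒢) has 16 members: { {}, {A}, {B}, {C}, {D}, {A, B}, {A, C}, {A, D}, {B, C}, {B, D}, {C, D}, {A, B, C}, {A, B, D}, {A, C, D}, {B, C, D}, S }.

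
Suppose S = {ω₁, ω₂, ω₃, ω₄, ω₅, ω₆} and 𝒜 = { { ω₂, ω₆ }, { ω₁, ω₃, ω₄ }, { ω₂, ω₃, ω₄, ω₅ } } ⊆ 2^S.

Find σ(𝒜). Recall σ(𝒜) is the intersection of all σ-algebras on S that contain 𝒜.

Initial family (5 sets): { ∅, { ω₂, ω₆ }, { ω₁, ω₃, ω₄ }, { ω₂, ω₃, ω₄, ω₅ }, S }.
Step 1: +6 →
  { ω₁, ω₆ }  = { ω₂, ω₃, ω₄, ω₅ }ᶜ
  { ω₂, ω₅, ω₆ }  = { ω₁, ω₃, ω₄ }ᶜ
  { ω₁, ω₃, ω₄, ω₅ }  = { ω₂, ω₆ }ᶜ
  { ω₁, ω₂, ω₃, ω₄, ω₅ }  = { ω₁, ω₃, ω₄ } ∪ { ω₂, ω₃, ω₄, ω₅ }
  { ω₁, ω₂, ω₃, ω₄, ω₆ }  = { ω₁, ω₃, ω₄ } ∪ { ω₂, ω₆ }
  { ω₂, ω₃, ω₄, ω₅, ω₆ }  = { ω₂, ω₆ } ∪ { ω₂, ω₃, ω₄, ω₅ }
  — 11 sets.
Step 2 adds 7:
  { ω₁ }  = { ω₂, ω₃, ω₄, ω₅, ω₆ }ᶜ
  { ω₅ }  = { ω₁, ω₂, ω₃, ω₄, ω₆ }ᶜ
  { ω₆ }  = { ω₁, ω₂, ω₃, ω₄, ω₅ }ᶜ
  { ω₁, ω₂, ω₆ }  = { ω₁, ω₆ } ∪ { ω₂, ω₆ }
  { ω₁, ω₂, ω₅, ω₆ }  = { ω₁, ω₆ } ∪ { ω₂, ω₅, ω₆ }
  { ω₁, ω₃, ω₄, ω₆ }  = { ω₁, ω₆ } ∪ { ω₁, ω₃, ω₄ }
  { ω₁, ω₃, ω₄, ω₅, ω₆ }  = { ω₁, ω₆ } ∪ { ω₁, ω₃, ω₄, ω₅ }
  — 18 sets.
Step 3. New:
  { ω₂ }  = { ω₁, ω₃, ω₄, ω₅, ω₆ }ᶜ
  { ω₁, ω₅ }  = { ω₅ } ∪ { ω₁ }
  { ω₂, ω₅ }  = { ω₁, ω₃, ω₄, ω₆ }ᶜ
  { ω₃, ω₄ }  = { ω₁, ω₂, ω₅, ω₆ }ᶜ
  { ω₅, ω₆ }  = { ω₅ } ∪ { ω₆ }
  { ω₁, ω₅, ω₆ }  = { ω₁, ω₆ } ∪ { ω₅ }
  { ω₃, ω₄, ω₅ }  = { ω₁, ω₂, ω₆ }ᶜ
  — 25 sets.
Step 4: +7 →
  { ω₁, ω₂ }  = { ω₂ } ∪ { ω₁ }
  { ω₁, ω₂, ω₅ }  = { ω₂, ω₅ } ∪ { ω₁, ω₅ }
  { ω₂, ω₃, ω₄ }  = { ω₁, ω₅, ω₆ }ᶜ
  { ω₃, ω₄, ω₆ }  = { ω₃, ω₄ } ∪ { ω₆ }
  { ω₁, ω₂, ω₃, ω₄ }  = { ω₅, ω₆ }ᶜ
  { ω₂, ω₃, ω₄, ω₆ }  = { ω₁, ω₅ }ᶜ
  { ω₃, ω₄, ω₅, ω₆ }  = { ω₃, ω₄, ω₅ } ∪ { ω₅, ω₆ }
  — 32 sets.
Step 5: no new sets; the family is a σ-algebra.

σ(𝒜) = { ∅, { ω₁ }, { ω₂ }, { ω₅ }, { ω₆ }, { ω₁, ω₂ }, { ω₁, ω₅ }, { ω₁, ω₆ }, { ω₂, ω₅ }, { ω₂, ω₆ }, { ω₃, ω₄ }, { ω₅, ω₆ }, { ω₁, ω₂, ω₅ }, { ω₁, ω₂, ω₆ }, { ω₁, ω₃, ω₄ }, { ω₁, ω₅, ω₆ }, { ω₂, ω₃, ω₄ }, { ω₂, ω₅, ω₆ }, { ω₃, ω₄, ω₅ }, { ω₃, ω₄, ω₆ }, { ω₁, ω₂, ω₃, ω₄ }, { ω₁, ω₂, ω₅, ω₆ }, { ω₁, ω₃, ω₄, ω₅ }, { ω₁, ω₃, ω₄, ω₆ }, { ω₂, ω₃, ω₄, ω₅ }, { ω₂, ω₃, ω₄, ω₆ }, { ω₃, ω₄, ω₅, ω₆ }, { ω₁, ω₂, ω₃, ω₄, ω₅ }, { ω₁, ω₂, ω₃, ω₄, ω₆ }, { ω₁, ω₃, ω₄, ω₅, ω₆ }, { ω₂, ω₃, ω₄, ω₅, ω₆ }, S }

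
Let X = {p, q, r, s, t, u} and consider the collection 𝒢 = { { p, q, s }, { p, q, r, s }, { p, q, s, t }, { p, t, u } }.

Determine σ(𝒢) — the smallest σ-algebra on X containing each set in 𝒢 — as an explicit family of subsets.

|σ(𝒢)| = 32.  σ(𝒢) = { {  }, { p }, { r }, { t }, { u }, { p, r }, { p, t }, { p, u }, { q, s }, { r, t }, { r, u }, { t, u }, { p, q, s }, { p, r, t }, { p, r, u }, { p, t, u }, { q, r, s }, { q, s, t }, { q, s, u }, { r, t, u }, { p, q, r, s }, { p, q, s, t }, { p, q, s, u }, { p, r, t, u }, { q, r, s, t }, { q, r, s, u }, { q, s, t, u }, { p, q, r, s, t }, { p, q, r, s, u }, { p, q, s, t, u }, { q, r, s, t, u }, X }

Trace:
Take S₀ = 𝒢 ∪ {∅, X} = { {  }, { p, q, s }, { p, t, u }, { p, q, r, s }, { p, q, s, t }, X }.
Pass 1: +6 →
  { r, u }  = complement { p, q, s, t }
  { t, u }  = complement { p, q, r, s }
  { q, r, s }  = complement { p, t, u }
  { r, t, u }  = complement { p, q, s }
  { p, q, r, s, t }  = { p, q, r, s } ∪ { p, q, s, t }
  { p, q, s, t, u }  = { p, t, u } ∪ { p, q, s, t }
  (now 12)
Pass 2 adds 6:
  { r }  = complement { p, q, s, t, u }
  { u }  = complement { p, q, r, s, t }
  { p, r, t, u }  = { p, t, u } ∪ { r, u }
  { q, r, s, u }  = { q, r, s } ∪ { r, u }
  { p, q, r, s, u }  = { p, q, s } ∪ { r, u }
  { q, r, s, t, u }  = { q, r, s } ∪ { t, u }
  (now 18)
Pass 3: 5 new —
  { p }  = complement { q, r, s, t, u }
  { t }  = complement { p, q, r, s, u }
  { p, t }  = complement { q, r, s, u }
  { q, s }  = complement { p, r, t, u }
  { p, q, s, u }  = { p, q, s } ∪ { u }
  (now 23)
Pass 4: 9 new —
  { p, r }  = { r } ∪ { p }
  { p, u }  = { u } ∪ { p }
  { r, t }  = complement { p, q, s, u }
  { p, r, t }  = { r } ∪ { p, t }
  { p, r, u }  = { r, u } ∪ { p }
  { q, s, t }  = { t } ∪ { q, s }
  { q, s, u }  = { u } ∪ { q, s }
  { q, r, s, t }  = { q, r, s } ∪ { t }
  { q, s, t, u }  = { t, u } ∪ { q, s }
  (now 32)
Pass 5: closed — nothing new.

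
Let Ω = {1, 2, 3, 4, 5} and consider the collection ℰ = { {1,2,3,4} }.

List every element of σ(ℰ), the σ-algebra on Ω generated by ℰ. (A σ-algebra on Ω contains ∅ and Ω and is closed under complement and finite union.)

Take S₀ = ℰ ∪ {∅, Ω} = { {}, {1,2,3,4}, Ω }.
Pass 1 (1 new):
  {5}  = Ω∖{1,2,3,4}
  [4 total]
Pass 2 adds nothing — fixpoint reached.

Therefore σ(ℰ) = { {}, {5}, {1,2,3,4}, Ω } (|σ(ℰ)| = 4).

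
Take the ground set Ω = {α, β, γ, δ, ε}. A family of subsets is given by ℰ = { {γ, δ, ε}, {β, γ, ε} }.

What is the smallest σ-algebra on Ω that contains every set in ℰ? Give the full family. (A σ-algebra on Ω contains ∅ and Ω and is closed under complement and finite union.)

σ(ℰ) = { {}, {α}, {β}, {δ}, {α, β}, {α, δ}, {β, δ}, {γ, ε}, {α, β, δ}, {α, γ, ε}, {β, γ, ε}, {γ, δ, ε}, {α, β, γ, ε}, {α, γ, δ, ε}, {β, γ, δ, ε}, Ω }

Working:
Seed the family with ℰ together with ∅ and Ω: { {}, {β, γ, ε}, {γ, δ, ε}, Ω }.
Pass 1 (3 new):
  {α, β}  = ᶜ of {γ, δ, ε}
  {α, δ}  = ᶜ of {β, γ, ε}
  {β, γ, δ, ε}  = {γ, δ, ε} ∪ {β, γ, ε}
  (now 7)
Pass 2: 4 new —
  {α}  = ᶜ of {β, γ, δ, ε}
  {α, β, δ}  = {α, δ} ∪ {α, β}
  {α, β, γ, ε}  = {β, γ, ε} ∪ {α, β}
  {α, γ, δ, ε}  = {γ, δ, ε} ∪ {α, δ}
  (now 11)
Pass 3. New:
  {β}  = ᶜ of {α, γ, δ, ε}
  {δ}  = ᶜ of {α, β, γ, ε}
  {γ, ε}  = ᶜ of {α, β, δ}
  (now 14)
Pass 4: 2 new —
  {β, δ}  = {δ} ∪ {β}
  {α, γ, ε}  = {γ, ε} ∪ {α}
  (now 16)
Pass 5: no new sets; the family is a σ-algebra.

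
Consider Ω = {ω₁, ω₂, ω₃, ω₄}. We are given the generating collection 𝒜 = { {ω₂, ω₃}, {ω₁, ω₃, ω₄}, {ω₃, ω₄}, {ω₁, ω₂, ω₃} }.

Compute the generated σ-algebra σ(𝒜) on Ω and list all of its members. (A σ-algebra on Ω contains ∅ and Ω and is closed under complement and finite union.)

Take S₀ = 𝒜 ∪ {∅, Ω} = { ∅, {ω₂, ω₃}, {ω₃, ω₄}, {ω₁, ω₂, ω₃}, {ω₁, ω₃, ω₄}, Ω }.
Pass 1 adds 5:
  {ω₂}  = {ω₁, ω₃, ω₄}ᶜ
  {ω₄}  = {ω₁, ω₂, ω₃}ᶜ
  {ω₁, ω₂}  = {ω₃, ω₄}ᶜ
  {ω₁, ω₄}  = {ω₂, ω₃}ᶜ
  {ω₂, ω₃, ω₄}  = {ω₃, ω₄} ∪ {ω₂, ω₃}
  |family| = 11
Pass 2: +3 →
  {ω₁}  = {ω₂, ω₃, ω₄}ᶜ
  {ω₂, ω₄}  = {ω₂} ∪ {ω₄}
  {ω₁, ω₂, ω₄}  = {ω₁, ω₂} ∪ {ω₁, ω₄}
  |family| = 14
Pass 3: 2 new —
  {ω₃}  = {ω₁, ω₂, ω₄}ᶜ
  {ω₁, ω₃}  = {ω₂, ω₄}ᶜ
  |family| = 16
Pass 4: already closed under ᶜ and ∪.

Hence σ(𝒜) has 16 members: { ∅, {ω₁}, {ω₂}, {ω₃}, {ω₄}, {ω₁, ω₂}, {ω₁, ω₃}, {ω₁, ω₄}, {ω₂, ω₃}, {ω₂, ω₄}, {ω₃, ω₄}, {ω₁, ω₂, ω₃}, {ω₁, ω₂, ω₄}, {ω₁, ω₃, ω₄}, {ω₂, ω₃, ω₄}, Ω }.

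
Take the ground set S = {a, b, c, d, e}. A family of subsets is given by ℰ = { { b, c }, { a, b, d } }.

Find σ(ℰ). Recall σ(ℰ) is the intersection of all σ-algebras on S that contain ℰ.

Start: ℰ ∪ {∅, S} = { ∅, { b, c }, { a, b, d }, S }.
Iteration 1: +3 →
  { c, e }  = ᶜ of { a, b, d }
  { a, d, e }  = ᶜ of { b, c }
  { a, b, c, d }  = { b, c } ∪ { a, b, d }
  |family| = 7
Iteration 2 (4 new):
  { e }  = ᶜ of { a, b, c, d }
  { b, c, e }  = { b, c } ∪ { c, e }
  { a, b, d, e }  = { a, d, e } ∪ { a, b, d }
  { a, c, d, e }  = { a, d, e } ∪ { c, e }
  |family| = 11
Iteration 3. New:
  { b }  = ᶜ of { a, c, d, e }
  { c }  = ᶜ of { a, b, d, e }
  { a, d }  = ᶜ of { b, c, e }
  |family| = 14
Iteration 4 adds 2:
  { b, e }  = { b } ∪ { e }
  { a, c, d }  = { c } ∪ { a, d }
  |family| = 16
Iteration 5: no new sets; the family is a σ-algebra.

|σ(ℰ)| = 16.  σ(ℰ) = { ∅, { b }, { c }, { e }, { a, d }, { b, c }, { b, e }, { c, e }, { a, b, d }, { a, c, d }, { a, d, e }, { b, c, e }, { a, b, c, d }, { a, b, d, e }, { a, c, d, e }, S }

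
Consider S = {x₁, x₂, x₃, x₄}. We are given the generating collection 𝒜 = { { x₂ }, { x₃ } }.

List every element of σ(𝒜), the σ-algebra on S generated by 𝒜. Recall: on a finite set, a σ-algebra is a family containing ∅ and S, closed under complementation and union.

Start: 𝒜 ∪ {∅, S} = { {}, { x₂ }, { x₃ }, S }.
Step 1: 3 new —
  { x₂, x₃ }  = { x₃ } ∪ { x₂ }
  { x₁, x₂, x₄ }  = ᶜ of { x₃ }
  { x₁, x₃, x₄ }  = ᶜ of { x₂ }
Step 2: +1 →
  { x₁, x₄ }  = ᶜ of { x₂, x₃ }
Step 3 adds nothing — fixpoint reached.

σ(𝒜) = { {}, { x₂ }, { x₃ }, { x₁, x₄ }, { x₂, x₃ }, { x₁, x₂, x₄ }, { x₁, x₃, x₄ }, S }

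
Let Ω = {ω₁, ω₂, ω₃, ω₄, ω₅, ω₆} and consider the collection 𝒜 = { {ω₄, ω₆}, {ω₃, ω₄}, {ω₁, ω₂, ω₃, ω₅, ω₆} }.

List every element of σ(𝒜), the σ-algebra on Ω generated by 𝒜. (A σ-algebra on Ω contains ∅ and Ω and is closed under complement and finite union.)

|σ(𝒜)| = 16.  σ(𝒜) = { {}, {ω₃}, {ω₄}, {ω₆}, {ω₃, ω₄}, {ω₃, ω₆}, {ω₄, ω₆}, {ω₁, ω₂, ω₅}, {ω₃, ω₄, ω₆}, {ω₁, ω₂, ω₃, ω₅}, {ω₁, ω₂, ω₄, ω₅}, {ω₁, ω₂, ω₅, ω₆}, {ω₁, ω₂, ω₃, ω₄, ω₅}, {ω₁, ω₂, ω₃, ω₅, ω₆}, {ω₁, ω₂, ω₄, ω₅, ω₆}, Ω }

Working:
Start: 𝒜 ∪ {∅, Ω} = { {}, {ω₃, ω₄}, {ω₄, ω₆}, {ω₁, ω₂, ω₃, ω₅, ω₆}, Ω }.
Pass 1 adds 4:
  {ω₄}  = Ω∖{ω₁, ω₂, ω₃, ω₅, ω₆}
  {ω₃, ω₄, ω₆}  = {ω₃, ω₄} ∪ {ω₄, ω₆}
  {ω₁, ω₂, ω₃, ω₅}  = Ω∖{ω₄, ω₆}
  {ω₁, ω₂, ω₅, ω₆}  = Ω∖{ω₃, ω₄}
  (now 9)
Pass 2 (3 new):
  {ω₁, ω₂, ω₅}  = Ω∖{ω₃, ω₄, ω₆}
  {ω₁, ω₂, ω₃, ω₄, ω₅}  = {ω₃, ω₄} ∪ {ω₁, ω₂, ω₃, ω₅}
  {ω₁, ω₂, ω₄, ω₅, ω₆}  = {ω₄} ∪ {ω₁, ω₂, ω₅, ω₆}
  (now 12)
Pass 3. New:
  {ω₃}  = Ω∖{ω₁, ω₂, ω₄, ω₅, ω₆}
  {ω₆}  = Ω∖{ω₁, ω₂, ω₃, ω₄, ω₅}
  {ω₁, ω₂, ω₄, ω₅}  = {ω₁, ω₂, ω₅} ∪ {ω₄}
  (now 15)
Pass 4 adds 1:
  {ω₃, ω₆}  = Ω∖{ω₁, ω₂, ω₄, ω₅}
  (now 16)
Pass 5 adds nothing — fixpoint reached.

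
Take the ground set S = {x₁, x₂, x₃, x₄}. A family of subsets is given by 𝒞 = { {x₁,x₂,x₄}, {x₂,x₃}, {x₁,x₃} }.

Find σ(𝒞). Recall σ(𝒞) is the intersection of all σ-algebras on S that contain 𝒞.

Seed the family with 𝒞 together with ∅ and S: { {}, {x₁,x₃}, {x₂,x₃}, {x₁,x₂,x₄}, S }.
Iteration 1 adds 4:
  {x₃}  = ᶜ of {x₁,x₂,x₄}
  {x₁,x₄}  = ᶜ of {x₂,x₃}
  {x₂,x₄}  = ᶜ of {x₁,x₃}
  {x₁,x₂,x₃}  = {x₂,x₃} ∪ {x₁,x₃}
  [9 total]
Iteration 2: +3 →
  {x₄}  = ᶜ of {x₁,x₂,x₃}
  {x₁,x₃,x₄}  = {x₃} ∪ {x₁,x₄}
  {x₂,x₃,x₄}  = {x₃} ∪ {x₂,x₄}
  [12 total]
Iteration 3 adds 3:
  {x₁}  = ᶜ of {x₂,x₃,x₄}
  {x₂}  = ᶜ of {x₁,x₃,x₄}
  {x₃,x₄}  = {x₃} ∪ {x₄}
  [15 total]
Iteration 4 (1 new):
  {x₁,x₂}  = ᶜ of {x₃,x₄}
  [16 total]
Iteration 5: no new sets; the family is a σ-algebra.

Therefore σ(𝒞) = { {}, {x₁}, {x₂}, {x₃}, {x₄}, {x₁,x₂}, {x₁,x₃}, {x₁,x₄}, {x₂,x₃}, {x₂,x₄}, {x₃,x₄}, {x₁,x₂,x₃}, {x₁,x₂,x₄}, {x₁,x₃,x₄}, {x₂,x₃,x₄}, S } (|σ(𝒞)| = 16).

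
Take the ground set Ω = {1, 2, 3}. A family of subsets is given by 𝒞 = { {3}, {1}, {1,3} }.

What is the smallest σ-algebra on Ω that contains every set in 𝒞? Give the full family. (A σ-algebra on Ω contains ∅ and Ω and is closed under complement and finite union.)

Seed the family with 𝒞 together with ∅ and Ω: { {}, {1}, {3}, {1,3}, Ω }.
Step 1: +3 →
  {2}  = {1,3}ᶜ
  {1,2}  = {3}ᶜ
  {2,3}  = {1}ᶜ
Step 2 adds nothing — fixpoint reached.

|σ(𝒞)| = 8.  σ(𝒞) = { {}, {1}, {2}, {3}, {1,2}, {1,3}, {2,3}, Ω }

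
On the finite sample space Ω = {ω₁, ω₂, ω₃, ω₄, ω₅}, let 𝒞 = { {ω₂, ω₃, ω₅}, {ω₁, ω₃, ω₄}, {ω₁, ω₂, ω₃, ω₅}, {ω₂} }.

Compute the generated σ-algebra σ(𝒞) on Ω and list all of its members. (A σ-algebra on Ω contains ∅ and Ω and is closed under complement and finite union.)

Take S₀ = 𝒞 ∪ {∅, Ω} = { {}, {ω₂}, {ω₁, ω₃, ω₄}, {ω₂, ω₃, ω₅}, {ω₁, ω₂, ω₃, ω₅}, Ω }.
Step 1. New:
  {ω₄}  = Ω∖{ω₁, ω₂, ω₃, ω₅}
  {ω₁, ω₄}  = Ω∖{ω₂, ω₃, ω₅}
  {ω₂, ω₅}  = Ω∖{ω₁, ω₃, ω₄}
  {ω₁, ω₂, ω₃, ω₄}  = {ω₁, ω₃, ω₄} ∪ {ω₂}
  {ω₁, ω₃, ω₄, ω₅}  = Ω∖{ω₂}
  |family| = 11
Step 2 adds 6:
  {ω₅}  = Ω∖{ω₁, ω₂, ω₃, ω₄}
  {ω₂, ω₄}  = {ω₂} ∪ {ω₄}
  {ω₁, ω₂, ω₄}  = {ω₂} ∪ {ω₁, ω₄}
  {ω₂, ω₄, ω₅}  = {ω₂, ω₅} ∪ {ω₄}
  {ω₁, ω₂, ω₄, ω₅}  = {ω₂, ω₅} ∪ {ω₁, ω₄}
  {ω₂, ω₃, ω₄, ω₅}  = {ω₂, ω₃, ω₅} ∪ {ω₄}
  |family| = 17
Step 3 adds 7:
  {ω₁}  = Ω∖{ω₂, ω₃, ω₄, ω₅}
  {ω₃}  = Ω∖{ω₁, ω₂, ω₄, ω₅}
  {ω₁, ω₃}  = Ω∖{ω₂, ω₄, ω₅}
  {ω₃, ω₅}  = Ω∖{ω₁, ω₂, ω₄}
  {ω₄, ω₅}  = {ω₄} ∪ {ω₅}
  {ω₁, ω₃, ω₅}  = Ω∖{ω₂, ω₄}
  {ω₁, ω₄, ω₅}  = {ω₁, ω₄} ∪ {ω₅}
  |family| = 24
Step 4: 8 new —
  {ω₁, ω₂}  = {ω₂} ∪ {ω₁}
  {ω₁, ω₅}  = {ω₅} ∪ {ω₁}
  {ω₂, ω₃}  = Ω∖{ω₁, ω₄, ω₅}
  {ω₃, ω₄}  = {ω₃} ∪ {ω₄}
  {ω₁, ω₂, ω₃}  = Ω∖{ω₄, ω₅}
  {ω₁, ω₂, ω₅}  = {ω₂, ω₅} ∪ {ω₁}
  {ω₂, ω₃, ω₄}  = {ω₃} ∪ {ω₂, ω₄}
  {ω₃, ω₄, ω₅}  = {ω₄, ω₅} ∪ {ω₃}
  |family| = 32
Step 5: stable.

|σ(𝒞)| = 32.  σ(𝒞) = { {}, {ω₁}, {ω₂}, {ω₃}, {ω₄}, {ω₅}, {ω₁, ω₂}, {ω₁, ω₃}, {ω₁, ω₄}, {ω₁, ω₅}, {ω₂, ω₃}, {ω₂, ω₄}, {ω₂, ω₅}, {ω₃, ω₄}, {ω₃, ω₅}, {ω₄, ω₅}, {ω₁, ω₂, ω₃}, {ω₁, ω₂, ω₄}, {ω₁, ω₂, ω₅}, {ω₁, ω₃, ω₄}, {ω₁, ω₃, ω₅}, {ω₁, ω₄, ω₅}, {ω₂, ω₃, ω₄}, {ω₂, ω₃, ω₅}, {ω₂, ω₄, ω₅}, {ω₃, ω₄, ω₅}, {ω₁, ω₂, ω₃, ω₄}, {ω₁, ω₂, ω₃, ω₅}, {ω₁, ω₂, ω₄, ω₅}, {ω₁, ω₃, ω₄, ω₅}, {ω₂, ω₃, ω₄, ω₅}, Ω }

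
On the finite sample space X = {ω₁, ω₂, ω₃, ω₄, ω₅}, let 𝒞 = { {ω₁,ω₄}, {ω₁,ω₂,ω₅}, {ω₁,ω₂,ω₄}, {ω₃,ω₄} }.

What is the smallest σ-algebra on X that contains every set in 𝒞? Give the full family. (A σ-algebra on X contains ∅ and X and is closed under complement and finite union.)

σ(𝒞) (32 sets): { ∅, {ω₁}, {ω₂}, {ω₃}, {ω₄}, {ω₅}, {ω₁,ω₂}, {ω₁,ω₃}, {ω₁,ω₄}, {ω₁,ω₅}, {ω₂,ω₃}, {ω₂,ω₄}, {ω₂,ω₅}, {ω₃,ω₄}, {ω₃,ω₅}, {ω₄,ω₅}, {ω₁,ω₂,ω₃}, {ω₁,ω₂,ω₄}, {ω₁,ω₂,ω₅}, {ω₁,ω₃,ω₄}, {ω₁,ω₃,ω₅}, {ω₁,ω₄,ω₅}, {ω₂,ω₃,ω₄}, {ω₂,ω₃,ω₅}, {ω₂,ω₄,ω₅}, {ω₃,ω₄,ω₅}, {ω₁,ω₂,ω₃,ω₄}, {ω₁,ω₂,ω₃,ω₅}, {ω₁,ω₂,ω₄,ω₅}, {ω₁,ω₃,ω₄,ω₅}, {ω₂,ω₃,ω₄,ω₅}, X }

Derivation:
Initial family (6 sets): { ∅, {ω₁,ω₄}, {ω₃,ω₄}, {ω₁,ω₂,ω₄}, {ω₁,ω₂,ω₅}, X }.
Step 1 adds 5:
  {ω₃,ω₅}  = {ω₁,ω₂,ω₄}ᶜ
  {ω₁,ω₃,ω₄}  = {ω₃,ω₄} ∪ {ω₁,ω₄}
  {ω₂,ω₃,ω₅}  = {ω₁,ω₄}ᶜ
  {ω₁,ω₂,ω₃,ω₄}  = {ω₃,ω₄} ∪ {ω₁,ω₂,ω₄}
  {ω₁,ω₂,ω₄,ω₅}  = {ω₁,ω₂,ω₅} ∪ {ω₁,ω₄}
  — 11 sets.
Step 2: 7 new —
  {ω₃}  = {ω₁,ω₂,ω₄,ω₅}ᶜ
  {ω₅}  = {ω₁,ω₂,ω₃,ω₄}ᶜ
  {ω₂,ω₅}  = {ω₁,ω₃,ω₄}ᶜ
  {ω₃,ω₄,ω₅}  = {ω₃,ω₄} ∪ {ω₃,ω₅}
  {ω₁,ω₂,ω₃,ω₅}  = {ω₁,ω₂,ω₅} ∪ {ω₂,ω₃,ω₅}
  {ω₁,ω₃,ω₄,ω₅}  = {ω₁,ω₃,ω₄} ∪ {ω₃,ω₅}
  {ω₂,ω₃,ω₄,ω₅}  = {ω₃,ω₄} ∪ {ω₂,ω₃,ω₅}
  — 18 sets.
Step 3: +5 →
  {ω₁}  = {ω₂,ω₃,ω₄,ω₅}ᶜ
  {ω₂}  = {ω₁,ω₃,ω₄,ω₅}ᶜ
  {ω₄}  = {ω₁,ω₂,ω₃,ω₅}ᶜ
  {ω₁,ω₂}  = {ω₃,ω₄,ω₅}ᶜ
  {ω₁,ω₄,ω₅}  = {ω₁,ω₄} ∪ {ω₅}
  — 23 sets.
Step 4. New:
  {ω₁,ω₃}  = {ω₃} ∪ {ω₁}
  {ω₁,ω₅}  = {ω₅} ∪ {ω₁}
  {ω₂,ω₃}  = {ω₁,ω₄,ω₅}ᶜ
  {ω₂,ω₄}  = {ω₂} ∪ {ω₄}
  {ω₄,ω₅}  = {ω₅} ∪ {ω₄}
  {ω₁,ω₂,ω₃}  = {ω₁,ω₂} ∪ {ω₃}
  {ω₁,ω₃,ω₅}  = {ω₃,ω₅} ∪ {ω₁}
  {ω₂,ω₃,ω₄}  = {ω₃,ω₄} ∪ {ω₂}
  {ω₂,ω₄,ω₅}  = {ω₂,ω₅} ∪ {ω₄}
  — 32 sets.
Step 5: closed — nothing new.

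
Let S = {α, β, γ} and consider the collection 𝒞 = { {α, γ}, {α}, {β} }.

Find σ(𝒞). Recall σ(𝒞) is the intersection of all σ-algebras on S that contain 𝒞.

σ(𝒞) (8 sets): { ∅, {α}, {β}, {γ}, {α, β}, {α, γ}, {β, γ}, S }

Working:
Begin from { ∅, {α}, {β}, {α, γ}, S } (that is, 𝒞 plus ∅ and S).
Iteration 1: +2 →
  {α, β}  = {β} ∪ {α}
  {β, γ}  = ᶜ of {α}
  — 7 sets.
Iteration 2. New:
  {γ}  = ᶜ of {α, β}
  — 8 sets.
After Iteration 3 the family is unchanged; done.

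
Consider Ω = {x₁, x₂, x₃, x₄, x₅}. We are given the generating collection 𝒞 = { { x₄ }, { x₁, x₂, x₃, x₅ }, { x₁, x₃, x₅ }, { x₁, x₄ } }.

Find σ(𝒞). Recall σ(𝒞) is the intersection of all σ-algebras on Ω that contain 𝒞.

Start: 𝒞 ∪ {∅, Ω} = { {  }, { x₄ }, { x₁, x₄ }, { x₁, x₃, x₅ }, { x₁, x₂, x₃, x₅ }, Ω }.
Iteration 1 adds 3:
  { x₂, x₄ }  = complement { x₁, x₃, x₅ }
  { x₂, x₃, x₅ }  = complement { x₁, x₄ }
  { x₁, x₃, x₄, x₅ }  = { x₁, x₄ } ∪ { x₁, x₃, x₅ }
Iteration 2 (3 new):
  { x₂ }  = complement { x₁, x₃, x₄, x₅ }
  { x₁, x₂, x₄ }  = { x₁, x₄ } ∪ { x₂, x₄ }
  { x₂, x₃, x₄, x₅ }  = { x₂, x₃, x₅ } ∪ { x₄ }
Iteration 3 adds 2:
  { x₁ }  = complement { x₂, x₃, x₄, x₅ }
  { x₃, x₅ }  = complement { x₁, x₂, x₄ }
Iteration 4 (2 new):
  { x₁, x₂ }  = { x₂ } ∪ { x₁ }
  { x₃, x₄, x₅ }  = { x₄ } ∪ { x₃, x₅ }
Iteration 5: closed — nothing new.

Therefore σ(𝒞) = { {  }, { x₁ }, { x₂ }, { x₄ }, { x₁, x₂ }, { x₁, x₄ }, { x₂, x₄ }, { x₃, x₅ }, { x₁, x₂, x₄ }, { x₁, x₃, x₅ }, { x₂, x₃, x₅ }, { x₃, x₄, x₅ }, { x₁, x₂, x₃, x₅ }, { x₁, x₃, x₄, x₅ }, { x₂, x₃, x₄, x₅ }, Ω } (|σ(𝒞)| = 16).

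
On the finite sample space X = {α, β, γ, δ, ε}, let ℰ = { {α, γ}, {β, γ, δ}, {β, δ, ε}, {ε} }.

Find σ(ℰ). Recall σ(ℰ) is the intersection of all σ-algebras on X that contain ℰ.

Answer: σ(ℰ) = { ∅, {α}, {γ}, {ε}, {α, γ}, {α, ε}, {β, δ}, {γ, ε}, {α, β, δ}, {α, γ, ε}, {β, γ, δ}, {β, δ, ε}, {α, β, γ, δ}, {α, β, δ, ε}, {β, γ, δ, ε}, X }

Derivation:
Take S₀ = ℰ ∪ {∅, X} = { ∅, {ε}, {α, γ}, {β, γ, δ}, {β, δ, ε}, X }.
Round 1 adds 4:
  {α, ε}  = {β, γ, δ}ᶜ
  {α, γ, ε}  = {α, γ} ∪ {ε}
  {α, β, γ, δ}  = {ε}ᶜ
  {β, γ, δ, ε}  = {β, γ, δ} ∪ {β, δ, ε}
Round 2: 3 new —
  {α}  = {β, γ, δ, ε}ᶜ
  {β, δ}  = {α, γ, ε}ᶜ
  {α, β, δ, ε}  = {α, ε} ∪ {β, δ, ε}
Round 3 (2 new):
  {γ}  = {α, β, δ, ε}ᶜ
  {α, β, δ}  = {β, δ} ∪ {α}
Round 4 adds 1:
  {γ, ε}  = {α, β, δ}ᶜ
Round 5: stable.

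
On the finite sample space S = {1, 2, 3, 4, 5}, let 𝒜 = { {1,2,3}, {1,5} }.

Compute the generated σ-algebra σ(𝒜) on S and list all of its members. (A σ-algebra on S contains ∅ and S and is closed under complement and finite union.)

|σ(𝒜)| = 16.  σ(𝒜) = { ∅, {1}, {4}, {5}, {1,4}, {1,5}, {2,3}, {4,5}, {1,2,3}, {1,4,5}, {2,3,4}, {2,3,5}, {1,2,3,4}, {1,2,3,5}, {2,3,4,5}, S }

Check:
Start: 𝒜 ∪ {∅, S} = { ∅, {1,5}, {1,2,3}, S }.
Round 1: 3 new —
  {4,5}  = S∖{1,2,3}
  {2,3,4}  = S∖{1,5}
  {1,2,3,5}  = {1,2,3} ∪ {1,5}
  (now 7)
Round 2: 4 new —
  {4}  = S∖{1,2,3,5}
  {1,4,5}  = {4,5} ∪ {1,5}
  {1,2,3,4}  = {1,2,3} ∪ {2,3,4}
  {2,3,4,5}  = {4,5} ∪ {2,3,4}
  (now 11)
Round 3 (3 new):
  {1}  = S∖{2,3,4,5}
  {5}  = S∖{1,2,3,4}
  {2,3}  = S∖{1,4,5}
  (now 14)
Round 4 (2 new):
  {1,4}  = {4} ∪ {1}
  {2,3,5}  = {2,3} ∪ {5}
  (now 16)
Round 5: stable.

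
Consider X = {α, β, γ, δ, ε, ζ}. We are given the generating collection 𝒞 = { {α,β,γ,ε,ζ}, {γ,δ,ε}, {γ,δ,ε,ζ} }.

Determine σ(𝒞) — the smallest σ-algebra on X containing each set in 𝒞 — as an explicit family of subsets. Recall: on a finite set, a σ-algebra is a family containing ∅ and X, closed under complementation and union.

Answer: σ(𝒞) = { {}, {δ}, {ζ}, {α,β}, {γ,ε}, {δ,ζ}, {α,β,δ}, {α,β,ζ}, {γ,δ,ε}, {γ,ε,ζ}, {α,β,γ,ε}, {α,β,δ,ζ}, {γ,δ,ε,ζ}, {α,β,γ,δ,ε}, {α,β,γ,ε,ζ}, X }

Derivation:
Initial family (5 sets): { {}, {γ,δ,ε}, {γ,δ,ε,ζ}, {α,β,γ,ε,ζ}, X }.
Pass 1 adds 3:
  {δ}  = complement {α,β,γ,ε,ζ}
  {α,β}  = complement {γ,δ,ε,ζ}
  {α,β,ζ}  = complement {γ,δ,ε}
  |family| = 8
Pass 2: 3 new —
  {α,β,δ}  = {δ} ∪ {α,β}
  {α,β,δ,ζ}  = {δ} ∪ {α,β,ζ}
  {α,β,γ,δ,ε}  = {γ,δ,ε} ∪ {α,β}
  |family| = 11
Pass 3: 3 new —
  {ζ}  = complement {α,β,γ,δ,ε}
  {γ,ε}  = complement {α,β,δ,ζ}
  {γ,ε,ζ}  = complement {α,β,δ}
  |family| = 14
Pass 4: +2 →
  {δ,ζ}  = {δ} ∪ {ζ}
  {α,β,γ,ε}  = {α,β} ∪ {γ,ε}
  |family| = 16
Pass 5 adds nothing — fixpoint reached.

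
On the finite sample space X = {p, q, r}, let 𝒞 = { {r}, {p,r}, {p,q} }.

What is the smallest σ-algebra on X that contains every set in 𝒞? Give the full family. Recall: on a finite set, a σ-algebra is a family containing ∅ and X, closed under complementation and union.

σ(𝒞) = { {}, {p}, {q}, {r}, {p,q}, {p,r}, {q,r}, X }

Check:
Take S₀ = 𝒞 ∪ {∅, X} = { {}, {r}, {p,q}, {p,r}, X }.
Step 1. New:
  {q}  = complement {p,r}
  [6 total]
Step 2 (1 new):
  {q,r}  = {r} ∪ {q}
  [7 total]
Step 3 adds 1:
  {p}  = complement {q,r}
  [8 total]
Step 4: closed — nothing new.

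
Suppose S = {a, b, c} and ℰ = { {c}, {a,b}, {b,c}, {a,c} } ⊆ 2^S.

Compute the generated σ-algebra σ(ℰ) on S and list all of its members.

Answer: σ(ℰ) = { {}, {a}, {b}, {c}, {a,b}, {a,c}, {b,c}, S }

Working:
Start: ℰ ∪ {∅, S} = { {}, {c}, {a,b}, {a,c}, {b,c}, S }.
Step 1 adds 2:
  {a}  = S∖{b,c}
  {b}  = S∖{a,c}
Step 2: stable.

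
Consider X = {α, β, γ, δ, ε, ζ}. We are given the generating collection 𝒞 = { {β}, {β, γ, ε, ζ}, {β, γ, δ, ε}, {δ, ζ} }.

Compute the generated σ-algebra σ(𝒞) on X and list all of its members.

Begin from { {}, {β}, {δ, ζ}, {β, γ, δ, ε}, {β, γ, ε, ζ}, X } (that is, 𝒞 plus ∅ and X).
Pass 1 (6 new):
  {α, δ}  = {β, γ, ε, ζ}ᶜ
  {α, ζ}  = {β, γ, δ, ε}ᶜ
  {β, δ, ζ}  = {β} ∪ {δ, ζ}
  {α, β, γ, ε}  = {δ, ζ}ᶜ
  {α, γ, δ, ε, ζ}  = {β}ᶜ
  {β, γ, δ, ε, ζ}  = {β, γ, δ, ε} ∪ {δ, ζ}
  |family| = 12
Pass 2: +8 →
  {α}  = {β, γ, δ, ε, ζ}ᶜ
  {α, β, δ}  = {β} ∪ {α, δ}
  {α, β, ζ}  = {α, ζ} ∪ {β}
  {α, γ, ε}  = {β, δ, ζ}ᶜ
  {α, δ, ζ}  = {α, ζ} ∪ {α, δ}
  {α, β, δ, ζ}  = {β, δ, ζ} ∪ {α, ζ}
  {α, β, γ, δ, ε}  = {β, γ, δ, ε} ∪ {α, δ}
  {α, β, γ, ε, ζ}  = {α, ζ} ∪ {α, β, γ, ε}
  |family| = 20
Pass 3: +9 →
  {δ}  = {α, β, γ, ε, ζ}ᶜ
  {ζ}  = {α, β, γ, δ, ε}ᶜ
  {α, β}  = {β} ∪ {α}
  {γ, ε}  = {α, β, δ, ζ}ᶜ
  {β, γ, ε}  = {α, δ, ζ}ᶜ
  {γ, δ, ε}  = {α, β, ζ}ᶜ
  {γ, ε, ζ}  = {α, β, δ}ᶜ
  {α, γ, δ, ε}  = {α, γ, ε} ∪ {α, δ}
  {α, γ, ε, ζ}  = {α, ζ} ∪ {α, γ, ε}
  |family| = 29
Pass 4: 3 new —
  {β, δ}  = {α, γ, ε, ζ}ᶜ
  {β, ζ}  = {α, γ, δ, ε}ᶜ
  {γ, δ, ε, ζ}  = {α, β}ᶜ
  |family| = 32
After Pass 5 the family is unchanged; done.

Hence σ(𝒞) has 32 members: { {}, {α}, {β}, {δ}, {ζ}, {α, β}, {α, δ}, {α, ζ}, {β, δ}, {β, ζ}, {γ, ε}, {δ, ζ}, {α, β, δ}, {α, β, ζ}, {α, γ, ε}, {α, δ, ζ}, {β, γ, ε}, {β, δ, ζ}, {γ, δ, ε}, {γ, ε, ζ}, {α, β, γ, ε}, {α, β, δ, ζ}, {α, γ, δ, ε}, {α, γ, ε, ζ}, {β, γ, δ, ε}, {β, γ, ε, ζ}, {γ, δ, ε, ζ}, {α, β, γ, δ, ε}, {α, β, γ, ε, ζ}, {α, γ, δ, ε, ζ}, {β, γ, δ, ε, ζ}, X }.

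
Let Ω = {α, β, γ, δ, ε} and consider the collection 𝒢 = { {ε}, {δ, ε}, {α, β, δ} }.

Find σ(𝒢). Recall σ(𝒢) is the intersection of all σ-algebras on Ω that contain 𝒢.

σ(𝒢) = { ∅, {γ}, {δ}, {ε}, {α, β}, {γ, δ}, {γ, ε}, {δ, ε}, {α, β, γ}, {α, β, δ}, {α, β, ε}, {γ, δ, ε}, {α, β, γ, δ}, {α, β, γ, ε}, {α, β, δ, ε}, Ω }

Working:
Start: 𝒢 ∪ {∅, Ω} = { ∅, {ε}, {δ, ε}, {α, β, δ}, Ω }.
Iteration 1 (4 new):
  {γ, ε}  = {α, β, δ}ᶜ
  {α, β, γ}  = {δ, ε}ᶜ
  {α, β, γ, δ}  = {ε}ᶜ
  {α, β, δ, ε}  = {δ, ε} ∪ {α, β, δ}
  — 9 sets.
Iteration 2: 3 new —
  {γ}  = {α, β, δ, ε}ᶜ
  {γ, δ, ε}  = {δ, ε} ∪ {γ, ε}
  {α, β, γ, ε}  = {α, β, γ} ∪ {ε}
  — 12 sets.
Iteration 3: +2 →
  {δ}  = {α, β, γ, ε}ᶜ
  {α, β}  = {γ, δ, ε}ᶜ
  — 14 sets.
Iteration 4 adds 2:
  {γ, δ}  = {γ} ∪ {δ}
  {α, β, ε}  = {α, β} ∪ {ε}
  — 16 sets.
Iteration 5: stable.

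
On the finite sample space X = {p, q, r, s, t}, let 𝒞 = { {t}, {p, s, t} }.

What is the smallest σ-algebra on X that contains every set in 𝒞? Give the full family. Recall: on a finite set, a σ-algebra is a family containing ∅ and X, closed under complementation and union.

Initial family (4 sets): { ∅, {t}, {p, s, t}, X }.
Pass 1 adds 2:
  {q, r}  = ᶜ of {p, s, t}
  {p, q, r, s}  = ᶜ of {t}
  — 6 sets.
Pass 2 (1 new):
  {q, r, t}  = {q, r} ∪ {t}
  — 7 sets.
Pass 3: 1 new —
  {p, s}  = ᶜ of {q, r, t}
  — 8 sets.
Pass 4: closed — nothing new.

σ(𝒞) = { ∅, {t}, {p, s}, {q, r}, {p, s, t}, {q, r, t}, {p, q, r, s}, X }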